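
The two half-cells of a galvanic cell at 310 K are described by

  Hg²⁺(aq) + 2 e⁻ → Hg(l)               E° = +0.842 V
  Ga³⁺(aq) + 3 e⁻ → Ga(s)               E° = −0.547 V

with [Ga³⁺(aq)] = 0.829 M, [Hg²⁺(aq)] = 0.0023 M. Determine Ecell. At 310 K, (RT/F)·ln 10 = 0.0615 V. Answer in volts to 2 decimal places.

+1.31 V

Since E°(Hg²⁺/Hg) > E°(Ga³⁺/Ga), Hg²⁺/Hg serves as the cathode.
The standard potential is +0.842 − (−0.547) = +1.389 V and the balanced reaction transfers n = 6 electrons.
Balancing gives 3 Hg²⁺(aq) + 2 Ga(s) → 3 Hg(l) + 2 Ga³⁺(aq); hence Q = [Ga³⁺(aq)]^2 / [Hg²⁺(aq)]^3 = 5.65×10^7 (log Q = 7.752).
By the Nernst equation, E = +1.389 − (0.0615/6)·(7.752) = +1.31 V.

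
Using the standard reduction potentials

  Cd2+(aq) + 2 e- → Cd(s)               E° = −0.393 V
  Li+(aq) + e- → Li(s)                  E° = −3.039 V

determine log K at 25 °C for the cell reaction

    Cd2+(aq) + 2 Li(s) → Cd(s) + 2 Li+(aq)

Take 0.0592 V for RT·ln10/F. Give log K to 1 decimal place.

log K = 89.4

The Cd²⁺/Cd couple is reduced (cathode); E°cell = −0.393 − (−3.039) = +2.646 V with n = 2.
At equilibrium E = 0, so log K = nE°cell / 0.0592 = (2)(+2.646) / 0.0592 = 89.4.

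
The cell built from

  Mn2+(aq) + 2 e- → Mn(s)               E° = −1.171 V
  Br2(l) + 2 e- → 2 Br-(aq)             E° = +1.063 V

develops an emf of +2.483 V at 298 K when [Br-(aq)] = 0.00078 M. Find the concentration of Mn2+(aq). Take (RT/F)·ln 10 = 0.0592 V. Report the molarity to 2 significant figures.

0.0064 M

The Br₂/Br⁻ couple has the larger reduction potential, so it is the cathode: E°cell = +1.063 − (−1.171) = +2.234 V and n = 2.
Rearranging E = E° − (0.0592/n)·log Q gives log Q = 2(+2.234 − (+2.483))/0.0592 = −8.412.
Balancing electrons gives Br2(l) + Mn(s) → 2 Br-(aq) + Mn2+(aq); thus Q = [Br-(aq)]^2·[Mn2+(aq)].
Substituting the known concentrations and solving, log [Mn2+(aq)] = −2.196 and [Mn2+(aq)] = 0.0064 M.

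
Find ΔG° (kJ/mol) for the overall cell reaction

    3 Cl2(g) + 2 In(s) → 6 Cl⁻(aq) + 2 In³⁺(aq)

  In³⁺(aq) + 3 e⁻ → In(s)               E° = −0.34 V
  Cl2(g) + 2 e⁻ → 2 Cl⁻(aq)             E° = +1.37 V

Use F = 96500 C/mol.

In the reaction as written Cl2(g) is reduced, so the Cl₂/Cl⁻ couple is the cathode and In³⁺/In is the anode.
E°cell = +1.37 − (−0.34) = +1.71 V; balancing electrons gives n = 6.
ΔG° = −nFE°cell = −(6)(96500)(+1.71) J/mol = −990 kJ/mol.

−990 kJ/mol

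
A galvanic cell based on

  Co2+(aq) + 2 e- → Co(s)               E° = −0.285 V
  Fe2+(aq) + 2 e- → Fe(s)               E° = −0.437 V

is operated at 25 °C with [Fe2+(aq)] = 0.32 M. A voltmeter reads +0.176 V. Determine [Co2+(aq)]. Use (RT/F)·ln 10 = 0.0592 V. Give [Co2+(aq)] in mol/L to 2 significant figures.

The Co²⁺/Co couple has the larger reduction potential, so it is the cathode: E°cell = −0.285 − (−0.437) = +0.152 V and n = 2.
Rearranging E = E° − (0.0592/n)·log Q gives log Q = 2(+0.152 − (+0.176))/0.0592 = −0.811.
For Co2+(aq) + Fe(s) → Co(s) + Fe2+(aq), the reaction quotient is Q = [Fe2+(aq)] / [Co2+(aq)].
Isolating [Co2+(aq)] in Q = 10^{−0.811} yields log [Co2+(aq)] = 0.316, i.e. 2.1 M.

2.1 M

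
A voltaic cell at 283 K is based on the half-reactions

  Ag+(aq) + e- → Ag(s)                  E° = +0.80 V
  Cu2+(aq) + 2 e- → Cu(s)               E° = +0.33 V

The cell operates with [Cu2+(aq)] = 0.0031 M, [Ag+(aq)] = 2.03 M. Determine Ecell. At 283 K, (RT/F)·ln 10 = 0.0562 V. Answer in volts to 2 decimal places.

+0.56 V

Since E°(Ag⁺/Ag) > E°(Cu²⁺/Cu), Ag⁺/Ag serves as the cathode.
E°cell = +0.80 − (+0.33) = +0.47 V, with n = 2 electrons transferred.
Balancing gives 2 Ag+(aq) + Cu(s) → 2 Ag(s) + Cu2+(aq); hence Q = [Cu2+(aq)] / [Ag+(aq)]^2 = 0.000752 (log Q = −3.124).
E = E° − (0.0562/n)·log Q = +0.47 − (0.0562/2)(−3.124) = +0.56 V.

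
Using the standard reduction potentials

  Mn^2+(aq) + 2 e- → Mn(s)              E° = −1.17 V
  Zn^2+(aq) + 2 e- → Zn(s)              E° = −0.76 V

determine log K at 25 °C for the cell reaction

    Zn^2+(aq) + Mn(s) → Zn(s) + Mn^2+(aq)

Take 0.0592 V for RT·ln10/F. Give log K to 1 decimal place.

The Zn²⁺/Zn couple is reduced (cathode); E°cell = −0.76 − (−1.17) = +0.41 V with n = 2.
At equilibrium E = 0, so log K = nE°cell / 0.0592 = (2)(+0.41) / 0.0592 = 13.9.

log K = 13.9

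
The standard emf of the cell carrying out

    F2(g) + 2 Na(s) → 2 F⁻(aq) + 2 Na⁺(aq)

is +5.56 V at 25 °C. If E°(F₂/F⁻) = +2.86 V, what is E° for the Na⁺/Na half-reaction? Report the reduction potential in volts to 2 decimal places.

−2.70 V

In the reaction as written the F₂/F⁻ couple is reduced (cathode) and Na⁺/Na is oxidized (anode), so E°cell = E°(F₂/F⁻) − E°(Na⁺/Na).
E°(Na⁺/Na) = E°(cathode) − E°cell = +2.86 − (+5.56) = −2.70 V.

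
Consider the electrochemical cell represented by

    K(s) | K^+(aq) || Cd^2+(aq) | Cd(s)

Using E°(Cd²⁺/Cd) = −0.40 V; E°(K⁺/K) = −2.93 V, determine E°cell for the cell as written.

+2.53 V

By convention the left-hand electrode in cell notation is the anode (oxidation) and the right-hand electrode is the cathode (reduction).
E°cell = E°(right) − E°(left) = −0.40 − (−2.93) = +2.53 V.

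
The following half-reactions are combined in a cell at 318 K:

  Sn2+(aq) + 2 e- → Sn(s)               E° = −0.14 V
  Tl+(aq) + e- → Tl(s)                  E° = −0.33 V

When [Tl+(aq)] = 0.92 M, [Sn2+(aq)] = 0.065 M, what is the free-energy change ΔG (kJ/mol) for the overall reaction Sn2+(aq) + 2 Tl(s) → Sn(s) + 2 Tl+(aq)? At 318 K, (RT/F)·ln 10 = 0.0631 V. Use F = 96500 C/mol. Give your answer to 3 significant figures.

−29.9 kJ/mol

The standard cell potential is −0.14 − (−0.33) = +0.19 V, with n = 2 electrons in the balanced equation.
Here Q = [Tl+(aq)]^2 / [Sn2+(aq)] = 13 (log Q = 1.115), giving E = +0.19 − (0.0631/2)·(1.115) = +0.1548 V.
Finally ΔG = −nFE = −(2)(96500 C/mol)(+0.1548 V) = −29.9 kJ/mol.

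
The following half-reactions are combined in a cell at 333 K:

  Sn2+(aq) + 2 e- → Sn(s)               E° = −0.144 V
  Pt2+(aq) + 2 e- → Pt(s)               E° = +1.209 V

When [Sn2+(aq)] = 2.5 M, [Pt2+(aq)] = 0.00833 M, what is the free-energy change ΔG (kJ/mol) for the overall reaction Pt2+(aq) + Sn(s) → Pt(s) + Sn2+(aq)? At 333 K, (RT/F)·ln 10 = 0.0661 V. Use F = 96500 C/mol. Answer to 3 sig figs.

The standard cell potential is +1.209 − (−0.144) = +1.353 V, with n = 2 electrons in the balanced equation.
The reaction quotient is [Sn2+(aq)] / [Pt2+(aq)] = 300; by Nernst, E = +1.353 − (0.0661/2)(2.477) = +1.2711 V.
Then ΔG = −nFE = −2 × 96500 × +1.2711 J/mol = −245 kJ/mol.

−245 kJ/mol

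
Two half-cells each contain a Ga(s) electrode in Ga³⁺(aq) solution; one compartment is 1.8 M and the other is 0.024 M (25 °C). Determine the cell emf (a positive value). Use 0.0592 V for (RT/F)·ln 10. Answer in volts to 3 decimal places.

0.037 V

For a concentration cell E°cell = 0, since both electrodes use the same couple.
The compartment with the higher Ga³⁺(aq) concentration (1.8 M) acts as the cathode; ions are reduced there and produced at the dilute (0.024 M) anode.
With n = 3, Ecell = −(0.0592/3)·log([dilute]/[conc]) = −(0.0592/3)·log(0.024/1.8) = +0.037 V.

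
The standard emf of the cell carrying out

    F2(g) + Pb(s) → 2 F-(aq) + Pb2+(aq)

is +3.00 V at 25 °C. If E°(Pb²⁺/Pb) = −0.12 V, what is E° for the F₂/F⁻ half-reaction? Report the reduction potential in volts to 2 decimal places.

In the reaction as written the F₂/F⁻ couple is reduced (cathode) and Pb²⁺/Pb is oxidized (anode), so E°cell = E°(F₂/F⁻) − E°(Pb²⁺/Pb).
E°(F₂/F⁻) = E°cell + E°(anode) = +3.00 + (−0.12) = +2.88 V.

+2.88 V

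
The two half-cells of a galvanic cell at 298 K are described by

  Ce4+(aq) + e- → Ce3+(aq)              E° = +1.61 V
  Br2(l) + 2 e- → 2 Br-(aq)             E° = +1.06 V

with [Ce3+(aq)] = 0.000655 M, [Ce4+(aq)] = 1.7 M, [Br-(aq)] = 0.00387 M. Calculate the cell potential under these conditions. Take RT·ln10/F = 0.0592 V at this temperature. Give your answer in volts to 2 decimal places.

+0.61 V

Ce⁴⁺/Ce³⁺ is reduced (cathode, E° = +1.61 V) and Br₂/Br⁻ is oxidized (anode).
The standard potential is +1.61 − (+1.06) = +0.55 V and the balanced reaction transfers n = 2 electrons.
For the overall reaction 2 Ce4+(aq) + 2 Br-(aq) → 2 Ce3+(aq) + Br2(l), Q = [Ce3+(aq)]^2 / ([Ce4+(aq)]^2·[Br-(aq)]^2) = 0.00991, giving log Q = −2.004.
Applying E = E° − (RT ln10/nF)·log Q gives +0.55 − (0.0592/2)(−2.004) = +0.61 V.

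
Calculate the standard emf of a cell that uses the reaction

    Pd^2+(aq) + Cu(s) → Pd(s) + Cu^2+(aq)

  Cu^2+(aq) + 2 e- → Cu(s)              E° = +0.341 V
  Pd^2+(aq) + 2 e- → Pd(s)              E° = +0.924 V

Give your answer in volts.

In the reaction as written, Pd^2+(aq) is reduced (cathode) and Cu^2+(aq) is produced by oxidation at the anode.
E°cell = E°(cathode) − E°(anode) = +0.924 − (+0.341) = +0.583 V.

+0.583 V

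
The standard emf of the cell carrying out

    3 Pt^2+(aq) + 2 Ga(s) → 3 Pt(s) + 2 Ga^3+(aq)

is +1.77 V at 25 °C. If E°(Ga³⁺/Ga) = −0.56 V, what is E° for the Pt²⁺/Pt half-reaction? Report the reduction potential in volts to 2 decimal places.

In the reaction as written the Pt²⁺/Pt couple is reduced (cathode) and Ga³⁺/Ga is oxidized (anode), so E°cell = E°(Pt²⁺/Pt) − E°(Ga³⁺/Ga).
E°(Pt²⁺/Pt) = E°cell + E°(anode) = +1.77 + (−0.56) = +1.21 V.

+1.21 V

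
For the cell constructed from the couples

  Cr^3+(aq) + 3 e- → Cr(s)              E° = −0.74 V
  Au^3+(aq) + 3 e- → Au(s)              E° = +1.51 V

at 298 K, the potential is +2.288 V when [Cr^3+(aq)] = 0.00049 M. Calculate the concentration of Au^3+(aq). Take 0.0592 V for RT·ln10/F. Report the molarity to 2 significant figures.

0.041 M

Au³⁺/Au is the cathode (higher E°); E°cell = +1.51 − (−0.74) = +2.25 V with n = 3.
Rearranging E = E° − (0.0592/n)·log Q gives log Q = 3(+2.25 − (+2.288))/0.0592 = −1.926.
The balanced reaction is Au^3+(aq) + Cr(s) → Au(s) + Cr^3+(aq), so Q = [Cr^3+(aq)] / [Au^3+(aq)].
Isolating [Au^3+(aq)] in Q = 10^{−1.926} yields log [Au^3+(aq)] = −1.384, i.e. 0.041 M.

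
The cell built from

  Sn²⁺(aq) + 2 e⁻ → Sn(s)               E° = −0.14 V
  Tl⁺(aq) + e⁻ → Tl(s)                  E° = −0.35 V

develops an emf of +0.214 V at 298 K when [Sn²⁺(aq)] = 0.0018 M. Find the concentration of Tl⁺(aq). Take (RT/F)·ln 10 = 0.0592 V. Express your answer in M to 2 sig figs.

Sn²⁺/Sn is the cathode (higher E°); E°cell = −0.14 − (−0.35) = +0.21 V with n = 2.
Since E = E° − (0.0592/n)·log Q, log Q = n(E° − E)/0.0592 = −0.135.
For Sn²⁺(aq) + 2 Tl(s) → Sn(s) + 2 Tl⁺(aq), the reaction quotient is Q = [Tl⁺(aq)]^2 / [Sn²⁺(aq)].
Substituting the known concentrations and solving, log [Tl⁺(aq)] = −1.440 and [Tl⁺(aq)] = 0.036 M.

0.036 M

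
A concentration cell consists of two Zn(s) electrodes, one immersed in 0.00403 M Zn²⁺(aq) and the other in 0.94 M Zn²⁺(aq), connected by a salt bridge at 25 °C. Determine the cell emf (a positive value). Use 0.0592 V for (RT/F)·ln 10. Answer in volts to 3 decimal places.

0.070 V

For a concentration cell E°cell = 0, since both electrodes use the same couple.
The compartment with the higher Zn²⁺(aq) concentration (0.94 M) acts as the cathode; ions are reduced there and produced at the dilute (0.00403 M) anode.
With n = 2, Ecell = −(0.0592/2)·log([dilute]/[conc]) = −(0.0592/2)·log(0.00403/0.94) = +0.070 V.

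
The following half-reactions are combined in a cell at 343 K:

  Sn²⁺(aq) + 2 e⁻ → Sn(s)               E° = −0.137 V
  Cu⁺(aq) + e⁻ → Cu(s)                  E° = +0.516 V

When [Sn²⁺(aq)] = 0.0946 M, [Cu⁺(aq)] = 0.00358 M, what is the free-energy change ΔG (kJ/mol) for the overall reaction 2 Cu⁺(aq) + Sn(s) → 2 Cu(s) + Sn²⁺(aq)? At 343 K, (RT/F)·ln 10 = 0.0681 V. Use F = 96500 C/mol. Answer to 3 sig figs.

−101 kJ/mol

With Cu⁺/Cu reduced at the cathode, E°cell = +0.516 − (−0.137) = +0.653 V and n = 2.
Here Q = [Sn²⁺(aq)] / [Cu⁺(aq)]^2 = 7.38×10^3 (log Q = 3.868), giving E = +0.653 − (0.0681/2)·(3.868) = +0.5213 V.
Then ΔG = −nFE = −2 × 96500 × +0.5213 J/mol = −101 kJ/mol.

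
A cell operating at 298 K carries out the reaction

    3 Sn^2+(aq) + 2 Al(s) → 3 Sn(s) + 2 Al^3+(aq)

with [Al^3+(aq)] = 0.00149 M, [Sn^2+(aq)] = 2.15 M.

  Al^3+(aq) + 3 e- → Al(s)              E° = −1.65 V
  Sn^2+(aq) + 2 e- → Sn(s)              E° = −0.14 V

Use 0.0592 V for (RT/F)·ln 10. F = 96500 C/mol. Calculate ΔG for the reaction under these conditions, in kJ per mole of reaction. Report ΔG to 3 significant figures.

−912 kJ/mol

With Sn²⁺/Sn reduced at the cathode, E°cell = −0.14 − (−1.65) = +1.51 V and n = 6.
Q = [Al^3+(aq)]^2 / [Sn^2+(aq)]^3 = 2.23×10^−7, so log Q = −6.651 and E = +1.51 − (0.0592/6)(−6.651) = +1.5756 V.
ΔG = −nFE = −(6)(96500)(+1.5756) J/mol = −912 kJ/mol.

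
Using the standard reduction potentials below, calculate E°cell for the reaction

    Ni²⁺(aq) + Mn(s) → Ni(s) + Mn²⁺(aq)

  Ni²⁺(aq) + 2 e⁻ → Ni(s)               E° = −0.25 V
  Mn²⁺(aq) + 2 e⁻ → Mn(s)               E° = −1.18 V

Ni²⁺(aq) gains electrons, so the Ni²⁺/Ni couple is the cathode; the Mn²⁺/Mn couple is the anode.
E°cell = E°(cathode) − E°(anode) = −0.25 − (−1.18) = +0.93 V.
The positive value indicates the reaction is spontaneous as written.

+0.93 V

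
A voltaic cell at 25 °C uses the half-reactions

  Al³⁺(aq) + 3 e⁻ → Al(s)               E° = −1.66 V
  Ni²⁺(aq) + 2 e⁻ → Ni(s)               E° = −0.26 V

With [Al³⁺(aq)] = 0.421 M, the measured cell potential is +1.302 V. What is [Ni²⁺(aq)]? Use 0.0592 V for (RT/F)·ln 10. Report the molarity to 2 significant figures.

The Ni²⁺/Ni couple has the larger reduction potential, so it is the cathode: E°cell = −0.26 − (−1.66) = +1.40 V and n = 6.
Rearranging E = E° − (0.0592/n)·log Q gives log Q = 6(+1.40 − (+1.302))/0.0592 = 9.932.
The balanced reaction is 3 Ni²⁺(aq) + 2 Al(s) → 3 Ni(s) + 2 Al³⁺(aq), so Q = [Al³⁺(aq)]^2 / [Ni²⁺(aq)]^3.
Substituting the known concentrations and solving, log [Ni²⁺(aq)] = −3.561 and [Ni²⁺(aq)] = 0.00027 M.

0.00027 M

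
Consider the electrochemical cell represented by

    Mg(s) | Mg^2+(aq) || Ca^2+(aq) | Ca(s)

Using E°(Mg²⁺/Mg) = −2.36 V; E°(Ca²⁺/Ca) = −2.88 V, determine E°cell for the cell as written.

By convention the left-hand electrode in cell notation is the anode (oxidation) and the right-hand electrode is the cathode (reduction).
E°cell = E°(right) − E°(left) = −2.88 − (−2.36) = −0.52 V.
The negative sign shows that, as written, the cell would require an external voltage to drive the reaction.

−0.52 V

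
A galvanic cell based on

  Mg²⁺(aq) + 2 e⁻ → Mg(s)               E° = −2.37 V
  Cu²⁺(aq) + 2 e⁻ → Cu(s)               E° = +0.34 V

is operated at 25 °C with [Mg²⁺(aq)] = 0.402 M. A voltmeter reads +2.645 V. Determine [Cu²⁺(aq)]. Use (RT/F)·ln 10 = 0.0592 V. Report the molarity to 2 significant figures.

The Cu²⁺/Cu couple has the larger reduction potential, so it is the cathode: E°cell = +0.34 − (−2.37) = +2.71 V and n = 2.
From the Nernst equation, log Q = n(E° − E)/0.0592 = 2·(+2.71 − (+2.645))/0.0592 = 2.196.
The balanced reaction is Cu²⁺(aq) + Mg(s) → Cu(s) + Mg²⁺(aq), so Q = [Mg²⁺(aq)] / [Cu²⁺(aq)].
Substituting the known concentrations and solving, log [Cu²⁺(aq)] = −2.592 and [Cu²⁺(aq)] = 0.0026 M.

0.0026 M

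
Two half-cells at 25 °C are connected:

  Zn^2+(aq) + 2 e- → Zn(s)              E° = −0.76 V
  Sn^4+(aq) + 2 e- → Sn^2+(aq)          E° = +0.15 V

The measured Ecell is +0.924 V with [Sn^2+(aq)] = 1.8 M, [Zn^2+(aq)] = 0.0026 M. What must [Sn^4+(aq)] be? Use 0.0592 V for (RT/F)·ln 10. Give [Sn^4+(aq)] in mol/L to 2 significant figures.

0.014 M

The Sn⁴⁺/Sn²⁺ couple has the larger reduction potential, so it is the cathode: E°cell = +0.15 − (−0.76) = +0.91 V and n = 2.
From the Nernst equation, log Q = n(E° − E)/0.0592 = 2·(+0.91 − (+0.924))/0.0592 = −0.473.
For Sn^4+(aq) + Zn(s) → Sn^2+(aq) + Zn^2+(aq), the reaction quotient is Q = ([Sn^2+(aq)]·[Zn^2+(aq)]) / [Sn^4+(aq)].
Isolating [Sn^4+(aq)] in Q = 10^{−0.473} yields log [Sn^4+(aq)] = −1.857, i.e. 0.014 M.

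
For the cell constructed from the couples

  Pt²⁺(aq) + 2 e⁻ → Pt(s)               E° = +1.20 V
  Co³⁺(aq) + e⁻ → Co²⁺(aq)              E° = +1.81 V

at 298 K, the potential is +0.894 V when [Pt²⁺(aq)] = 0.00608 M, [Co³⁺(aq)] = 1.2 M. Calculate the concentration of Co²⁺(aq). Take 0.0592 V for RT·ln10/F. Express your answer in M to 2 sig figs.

With Co³⁺/Co²⁺ at the cathode and Pt²⁺/Pt at the anode, E°cell = +1.81 − (+1.20) = +0.61 V (n = 2).
Rearranging E = E° − (0.0592/n)·log Q gives log Q = 2(+0.61 − (+0.894))/0.0592 = −9.595.
For 2 Co³⁺(aq) + Pt(s) → 2 Co²⁺(aq) + Pt²⁺(aq), the reaction quotient is Q = ([Co²⁺(aq)]^2·[Pt²⁺(aq)]) / [Co³⁺(aq)]^2.
Substituting the known concentrations and solving, log [Co²⁺(aq)] = −3.610 and [Co²⁺(aq)] = 0.00025 M.

0.00025 M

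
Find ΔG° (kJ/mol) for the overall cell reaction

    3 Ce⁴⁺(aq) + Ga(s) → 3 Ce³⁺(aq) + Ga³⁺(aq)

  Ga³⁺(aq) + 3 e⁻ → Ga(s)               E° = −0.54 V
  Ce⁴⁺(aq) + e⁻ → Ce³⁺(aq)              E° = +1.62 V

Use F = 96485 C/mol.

−625 kJ/mol

In the reaction as written Ce⁴⁺(aq) is reduced, so the Ce⁴⁺/Ce³⁺ couple is the cathode and Ga³⁺/Ga is the anode.
E°cell = +1.62 − (−0.54) = +2.16 V; balancing electrons gives n = 3.
ΔG° = −nFE°cell = −(3)(96485)(+2.16) J/mol = −625 kJ/mol.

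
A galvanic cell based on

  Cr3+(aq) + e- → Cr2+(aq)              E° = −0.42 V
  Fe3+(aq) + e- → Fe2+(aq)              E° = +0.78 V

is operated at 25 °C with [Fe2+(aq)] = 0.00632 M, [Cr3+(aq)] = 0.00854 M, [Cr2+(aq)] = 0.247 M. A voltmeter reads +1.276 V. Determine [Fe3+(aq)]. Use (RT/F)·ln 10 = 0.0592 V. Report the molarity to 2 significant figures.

Fe³⁺/Fe²⁺ is the cathode (higher E°); E°cell = +0.78 − (−0.42) = +1.20 V with n = 1.
Since E = E° − (0.0592/n)·log Q, log Q = n(E° − E)/0.0592 = −1.284.
The balanced reaction is Fe3+(aq) + Cr2+(aq) → Fe2+(aq) + Cr3+(aq), so Q = ([Fe2+(aq)]·[Cr3+(aq)]) / ([Fe3+(aq)]·[Cr2+(aq)]).
Isolating [Fe3+(aq)] in Q = 10^{−1.284} yields log [Fe3+(aq)] = −2.377, i.e. 0.0042 M.

0.0042 M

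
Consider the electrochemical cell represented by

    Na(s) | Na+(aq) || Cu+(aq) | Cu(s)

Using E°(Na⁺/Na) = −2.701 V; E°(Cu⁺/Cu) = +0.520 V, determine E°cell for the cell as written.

+3.221 V

By convention the left-hand electrode in cell notation is the anode (oxidation) and the right-hand electrode is the cathode (reduction).
E°cell = E°(right) − E°(left) = +0.520 − (−2.701) = +3.221 V.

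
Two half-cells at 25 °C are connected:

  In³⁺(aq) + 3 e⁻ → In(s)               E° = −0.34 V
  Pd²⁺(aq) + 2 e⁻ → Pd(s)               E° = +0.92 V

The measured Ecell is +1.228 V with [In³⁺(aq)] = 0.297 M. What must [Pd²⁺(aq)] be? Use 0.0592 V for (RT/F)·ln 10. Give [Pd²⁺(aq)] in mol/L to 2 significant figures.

0.037 M

Pd²⁺/Pd is the cathode (higher E°); E°cell = +0.92 − (−0.34) = +1.26 V with n = 6.
Since E = E° − (0.0592/n)·log Q, log Q = n(E° − E)/0.0592 = 3.243.
The balanced reaction is 3 Pd²⁺(aq) + 2 In(s) → 3 Pd(s) + 2 In³⁺(aq), so Q = [In³⁺(aq)]^2 / [Pd²⁺(aq)]^3.
Substituting the known concentrations and solving, log [Pd²⁺(aq)] = −1.432 and [Pd²⁺(aq)] = 0.037 M.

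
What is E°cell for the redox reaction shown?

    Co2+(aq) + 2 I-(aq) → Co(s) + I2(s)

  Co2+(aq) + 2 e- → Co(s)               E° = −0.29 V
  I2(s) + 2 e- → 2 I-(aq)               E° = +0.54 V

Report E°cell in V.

−0.83 V

Co2+(aq) gains electrons, so the Co²⁺/Co couple is the cathode; the I₂/I⁻ couple is the anode.
E°cell = E°(cathode) − E°(anode) = −0.29 − (+0.54) = −0.83 V.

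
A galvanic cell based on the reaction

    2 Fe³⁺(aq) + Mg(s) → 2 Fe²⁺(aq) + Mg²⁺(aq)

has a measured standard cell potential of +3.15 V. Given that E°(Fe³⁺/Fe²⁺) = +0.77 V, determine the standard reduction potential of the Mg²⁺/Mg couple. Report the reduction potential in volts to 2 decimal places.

−2.38 V

In the reaction as written the Fe³⁺/Fe²⁺ couple is reduced (cathode) and Mg²⁺/Mg is oxidized (anode), so E°cell = E°(Fe³⁺/Fe²⁺) − E°(Mg²⁺/Mg).
E°(Mg²⁺/Mg) = E°(cathode) − E°cell = +0.77 − (+3.15) = −2.38 V.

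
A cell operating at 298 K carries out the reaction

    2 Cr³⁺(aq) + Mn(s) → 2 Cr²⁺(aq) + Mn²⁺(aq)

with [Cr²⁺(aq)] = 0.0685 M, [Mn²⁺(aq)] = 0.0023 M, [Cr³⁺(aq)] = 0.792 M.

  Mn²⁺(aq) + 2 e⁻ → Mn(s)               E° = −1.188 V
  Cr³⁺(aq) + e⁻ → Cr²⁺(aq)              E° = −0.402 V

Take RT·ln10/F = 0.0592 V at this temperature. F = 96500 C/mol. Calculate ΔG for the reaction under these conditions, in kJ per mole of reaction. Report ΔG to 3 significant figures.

The standard cell potential is −0.402 − (−1.188) = +0.786 V, with n = 2 electrons in the balanced equation.
Here Q = ([Cr²⁺(aq)]^2·[Mn²⁺(aq)]) / [Cr³⁺(aq)]^2 = 1.72×10^−5 (log Q = −4.764), giving E = +0.786 − (0.0592/2)·(−4.764) = +0.9270 V.
Then ΔG = −nFE = −2 × 96500 × +0.9270 J/mol = −179 kJ/mol.

−179 kJ/mol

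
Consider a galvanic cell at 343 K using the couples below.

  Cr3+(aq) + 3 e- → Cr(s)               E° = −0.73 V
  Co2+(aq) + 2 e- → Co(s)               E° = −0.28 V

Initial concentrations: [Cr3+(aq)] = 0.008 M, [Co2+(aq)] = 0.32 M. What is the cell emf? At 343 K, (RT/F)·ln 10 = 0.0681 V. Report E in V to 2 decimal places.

Since E°(Co²⁺/Co) > E°(Cr³⁺/Cr), Co²⁺/Co serves as the cathode.
The standard potential is −0.28 − (−0.73) = +0.45 V and the balanced reaction transfers n = 6 electrons.
For the overall reaction 3 Co2+(aq) + 2 Cr(s) → 3 Co(s) + 2 Cr3+(aq), Q = [Cr3+(aq)]^2 / [Co2+(aq)]^3 = 0.00195, giving log Q = −2.709.
Applying E = E° − (RT ln10/nF)·log Q gives +0.45 − (0.0681/6)(−2.709) = +0.48 V.

+0.48 V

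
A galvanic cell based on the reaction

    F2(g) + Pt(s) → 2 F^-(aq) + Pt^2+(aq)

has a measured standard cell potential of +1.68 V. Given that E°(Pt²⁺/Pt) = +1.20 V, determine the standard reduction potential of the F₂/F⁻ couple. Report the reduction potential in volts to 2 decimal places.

In the reaction as written the F₂/F⁻ couple is reduced (cathode) and Pt²⁺/Pt is oxidized (anode), so E°cell = E°(F₂/F⁻) − E°(Pt²⁺/Pt).
E°(F₂/F⁻) = E°cell + E°(anode) = +1.68 + (+1.20) = +2.88 V.

+2.88 V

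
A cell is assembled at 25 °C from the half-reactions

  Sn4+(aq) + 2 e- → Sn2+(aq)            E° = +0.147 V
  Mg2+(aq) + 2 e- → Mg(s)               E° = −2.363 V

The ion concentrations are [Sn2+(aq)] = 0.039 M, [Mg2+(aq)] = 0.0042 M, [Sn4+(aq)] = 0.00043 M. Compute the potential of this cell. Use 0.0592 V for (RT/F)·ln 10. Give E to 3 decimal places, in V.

+2.522 V

Since E°(Sn⁴⁺/Sn²⁺) > E°(Mg²⁺/Mg), Sn⁴⁺/Sn²⁺ serves as the cathode.
E°cell = +0.147 − (−2.363) = +2.510 V, with n = 2 electrons transferred.
Balancing gives Sn4+(aq) + Mg(s) → Sn2+(aq) + Mg2+(aq); hence Q = ([Sn2+(aq)]·[Mg2+(aq)]) / [Sn4+(aq)] = 0.381 (log Q = −0.419).
Applying E = E° − (RT ln10/nF)·log Q gives +2.510 − (0.0592/2)(−0.419) = +2.522 V.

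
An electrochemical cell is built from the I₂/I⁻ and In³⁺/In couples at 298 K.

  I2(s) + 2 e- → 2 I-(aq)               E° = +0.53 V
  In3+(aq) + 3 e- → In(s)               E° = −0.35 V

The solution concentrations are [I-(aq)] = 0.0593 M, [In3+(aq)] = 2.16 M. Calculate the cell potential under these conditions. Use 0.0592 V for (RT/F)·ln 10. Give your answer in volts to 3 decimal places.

+0.946 V

The I₂/I⁻ couple has the more positive E°, so it is the cathode; In³⁺/In is the anode.
E°cell = +0.53 − (−0.35) = +0.88 V, with n = 6 electrons transferred.
Balancing gives 3 I2(s) + 2 In(s) → 6 I-(aq) + 2 In3+(aq); hence Q = [I-(aq)]^6·[In3+(aq)]^2 = 2.03×10^−7 (log Q = −6.693).
E = E° − (0.0592/n)·log Q = +0.88 − (0.0592/6)(−6.693) = +0.946 V.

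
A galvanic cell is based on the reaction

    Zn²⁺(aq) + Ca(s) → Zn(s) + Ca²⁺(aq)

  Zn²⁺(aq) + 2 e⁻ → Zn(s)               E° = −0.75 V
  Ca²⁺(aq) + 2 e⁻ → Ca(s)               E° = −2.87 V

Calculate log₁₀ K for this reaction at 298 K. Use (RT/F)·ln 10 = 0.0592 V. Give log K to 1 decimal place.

log K = 71.6

The Zn²⁺/Zn couple is reduced (cathode); E°cell = −0.75 − (−2.87) = +2.12 V with n = 2.
At equilibrium E = 0, so log K = nE°cell / 0.0592 = (2)(+2.12) / 0.0592 = 71.6.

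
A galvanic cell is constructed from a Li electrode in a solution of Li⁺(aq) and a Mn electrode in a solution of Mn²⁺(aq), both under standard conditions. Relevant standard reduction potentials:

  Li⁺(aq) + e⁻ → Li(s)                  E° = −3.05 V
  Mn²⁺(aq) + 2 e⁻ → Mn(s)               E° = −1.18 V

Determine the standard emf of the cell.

+1.87 V

Of the two couples in this cell, the one with the more positive reduction potential is reduced at the cathode: here that is Mn²⁺/Mn (−1.18 V); Li⁺/Li (−3.05 V) is the anode.
E°cell = E°(cathode) − E°(anode) = −1.18 − (−3.05) = +1.87 V.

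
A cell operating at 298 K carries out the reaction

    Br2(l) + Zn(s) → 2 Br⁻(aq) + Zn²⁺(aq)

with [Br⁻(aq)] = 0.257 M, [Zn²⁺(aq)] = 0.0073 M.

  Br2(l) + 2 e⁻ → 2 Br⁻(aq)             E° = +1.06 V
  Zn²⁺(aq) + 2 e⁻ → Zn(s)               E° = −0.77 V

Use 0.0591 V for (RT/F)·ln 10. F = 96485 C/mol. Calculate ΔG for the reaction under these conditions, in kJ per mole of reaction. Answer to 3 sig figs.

−372 kJ/mol

The standard cell potential is +1.06 − (−0.77) = +1.83 V, with n = 2 electrons in the balanced equation.
Q = [Br⁻(aq)]^2·[Zn²⁺(aq)] = 0.000482, so log Q = −3.317 and E = +1.83 − (0.0591/2)(−3.317) = +1.9280 V.
Then ΔG = −nFE = −2 × 96485 × +1.9280 J/mol = −372 kJ/mol.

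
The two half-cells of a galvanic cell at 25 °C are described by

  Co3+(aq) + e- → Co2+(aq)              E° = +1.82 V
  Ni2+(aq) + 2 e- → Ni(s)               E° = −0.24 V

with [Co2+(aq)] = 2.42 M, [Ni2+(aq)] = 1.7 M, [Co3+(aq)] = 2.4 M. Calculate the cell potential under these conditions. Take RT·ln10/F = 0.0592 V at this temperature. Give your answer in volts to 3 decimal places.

+2.053 V

Co³⁺/Co²⁺ is reduced (cathode, E° = +1.82 V) and Ni²⁺/Ni is oxidized (anode).
E°cell = E°cat − E°an = +1.82 − (−0.24) = +2.06 V; n = 2.
Balancing gives 2 Co3+(aq) + Ni(s) → 2 Co2+(aq) + Ni2+(aq); hence Q = ([Co2+(aq)]^2·[Ni2+(aq)]) / [Co3+(aq)]^2 = 1.73 (log Q = 0.238).
By the Nernst equation, E = +2.06 − (0.0592/2)·(0.238) = +2.053 V.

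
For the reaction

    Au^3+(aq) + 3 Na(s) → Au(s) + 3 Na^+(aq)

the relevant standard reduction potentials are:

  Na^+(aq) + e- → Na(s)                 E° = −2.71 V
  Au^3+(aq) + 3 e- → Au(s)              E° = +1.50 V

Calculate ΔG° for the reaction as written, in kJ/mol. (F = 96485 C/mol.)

−1219 kJ/mol

In the reaction as written Au^3+(aq) is reduced, so the Au³⁺/Au couple is the cathode and Na⁺/Na is the anode.
E°cell = +1.50 − (−2.71) = +4.21 V; balancing electrons gives n = 3.
ΔG° = −nFE°cell = −(3)(96485)(+4.21) J/mol = −1219 kJ/mol.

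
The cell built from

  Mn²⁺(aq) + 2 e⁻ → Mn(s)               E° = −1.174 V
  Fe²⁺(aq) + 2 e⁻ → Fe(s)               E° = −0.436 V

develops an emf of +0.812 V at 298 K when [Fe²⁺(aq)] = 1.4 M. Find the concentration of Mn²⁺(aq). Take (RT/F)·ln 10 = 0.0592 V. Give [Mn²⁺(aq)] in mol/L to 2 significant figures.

0.0044 M

Fe²⁺/Fe is the cathode (higher E°); E°cell = −0.436 − (−1.174) = +0.738 V with n = 2.
Rearranging E = E° − (0.0592/n)·log Q gives log Q = 2(+0.738 − (+0.812))/0.0592 = −2.500.
The balanced reaction is Fe²⁺(aq) + Mn(s) → Fe(s) + Mn²⁺(aq), so Q = [Mn²⁺(aq)] / [Fe²⁺(aq)].
Isolating [Mn²⁺(aq)] in Q = 10^{−2.500} yields log [Mn²⁺(aq)] = −2.354, i.e. 0.0044 M.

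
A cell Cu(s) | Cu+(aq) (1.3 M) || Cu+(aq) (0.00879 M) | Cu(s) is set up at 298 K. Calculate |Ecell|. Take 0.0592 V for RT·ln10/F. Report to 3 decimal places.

For a concentration cell E°cell = 0, since both electrodes use the same couple.
The compartment with the higher Cu+(aq) concentration (1.3 M) acts as the cathode; ions are reduced there and produced at the dilute (0.00879 M) anode.
With n = 1, Ecell = −(0.0592/1)·log([dilute]/[conc]) = −(0.0592/1)·log(0.00879/1.3) = +0.128 V.

0.128 V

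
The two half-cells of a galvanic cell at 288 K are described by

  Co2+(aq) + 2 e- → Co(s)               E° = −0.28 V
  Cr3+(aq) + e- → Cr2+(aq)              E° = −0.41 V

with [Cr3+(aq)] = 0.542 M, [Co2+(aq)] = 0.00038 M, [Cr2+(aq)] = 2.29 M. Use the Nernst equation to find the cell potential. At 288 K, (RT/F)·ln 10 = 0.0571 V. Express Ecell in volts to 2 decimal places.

The Co²⁺/Co couple has the more positive E°, so it is the cathode; Cr³⁺/Cr²⁺ is the anode.
The standard potential is −0.28 − (−0.41) = +0.13 V and the balanced reaction transfers n = 2 electrons.
For the overall reaction Co2+(aq) + 2 Cr2+(aq) → Co(s) + 2 Cr3+(aq), Q = [Cr3+(aq)]^2 / ([Co2+(aq)]·[Cr2+(aq)]^2) = 147, giving log Q = 2.169.
Applying E = E° − (RT ln10/nF)·log Q gives +0.13 − (0.0571/2)(2.169) = +0.07 V.

+0.07 V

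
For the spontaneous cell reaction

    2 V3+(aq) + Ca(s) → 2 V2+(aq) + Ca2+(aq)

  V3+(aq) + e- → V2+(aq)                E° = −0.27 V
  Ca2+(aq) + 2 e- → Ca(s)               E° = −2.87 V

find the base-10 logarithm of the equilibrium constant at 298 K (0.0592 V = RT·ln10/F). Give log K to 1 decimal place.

The V³⁺/V²⁺ couple is reduced (cathode); E°cell = −0.27 − (−2.87) = +2.60 V with n = 2.
At equilibrium E = 0, so log K = nE°cell / 0.0592 = (2)(+2.60) / 0.0592 = 87.8.

log K = 87.8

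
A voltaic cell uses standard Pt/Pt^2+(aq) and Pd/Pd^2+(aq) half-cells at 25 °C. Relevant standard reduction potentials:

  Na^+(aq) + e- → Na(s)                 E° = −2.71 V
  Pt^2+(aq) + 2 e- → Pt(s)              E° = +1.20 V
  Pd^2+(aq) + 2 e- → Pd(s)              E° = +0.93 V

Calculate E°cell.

The Pt²⁺/Pt couple has the higher E°, so Pt ion is reduced (cathode) and Pd is oxidized (anode).
E°cell = E°(cathode) − E°(anode) = +1.20 − (+0.93) = +0.27 V.

+0.27 V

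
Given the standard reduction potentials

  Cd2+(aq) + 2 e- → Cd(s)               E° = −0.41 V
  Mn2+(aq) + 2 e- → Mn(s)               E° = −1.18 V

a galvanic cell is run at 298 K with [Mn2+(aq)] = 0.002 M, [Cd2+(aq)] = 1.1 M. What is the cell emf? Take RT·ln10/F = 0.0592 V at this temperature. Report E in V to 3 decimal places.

The Cd²⁺/Cd couple has the more positive E°, so it is the cathode; Mn²⁺/Mn is the anode.
The standard potential is −0.41 − (−1.18) = +0.77 V and the balanced reaction transfers n = 2 electrons.
The balanced reaction is Cd2+(aq) + Mn(s) → Cd(s) + Mn2+(aq), so Q = [Mn2+(aq)] / [Cd2+(aq)] = 0.00182 and log Q = −2.740.
By the Nernst equation, E = +0.77 − (0.0592/2)·(−2.740) = +0.851 V.

+0.851 V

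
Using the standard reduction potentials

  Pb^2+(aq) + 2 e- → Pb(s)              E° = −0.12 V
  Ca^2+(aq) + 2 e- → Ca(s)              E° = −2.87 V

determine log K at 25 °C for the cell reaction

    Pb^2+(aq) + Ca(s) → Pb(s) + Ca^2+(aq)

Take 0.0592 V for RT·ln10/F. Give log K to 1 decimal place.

The Pb²⁺/Pb couple is reduced (cathode); E°cell = −0.12 − (−2.87) = +2.75 V with n = 2.
At equilibrium E = 0, so log K = nE°cell / 0.0592 = (2)(+2.75) / 0.0592 = 92.9.

log K = 92.9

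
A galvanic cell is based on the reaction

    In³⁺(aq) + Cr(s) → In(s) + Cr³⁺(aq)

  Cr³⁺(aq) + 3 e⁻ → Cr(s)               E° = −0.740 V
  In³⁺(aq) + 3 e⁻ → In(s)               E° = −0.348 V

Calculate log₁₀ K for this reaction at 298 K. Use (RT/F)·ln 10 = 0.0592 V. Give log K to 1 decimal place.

The In³⁺/In couple is reduced (cathode); E°cell = −0.348 − (−0.740) = +0.392 V with n = 3.
At equilibrium E = 0, so log K = nE°cell / 0.0592 = (3)(+0.392) / 0.0592 = 19.9.

log K = 19.9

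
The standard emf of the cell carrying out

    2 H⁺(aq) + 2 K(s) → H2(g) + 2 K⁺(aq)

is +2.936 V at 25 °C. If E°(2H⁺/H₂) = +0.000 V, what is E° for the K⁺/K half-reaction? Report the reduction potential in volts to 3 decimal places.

−2.936 V

In the reaction as written the 2H⁺/H₂ couple is reduced (cathode) and K⁺/K is oxidized (anode), so E°cell = E°(2H⁺/H₂) − E°(K⁺/K).
E°(K⁺/K) = E°(cathode) − E°cell = +0.000 − (+2.936) = −2.936 V.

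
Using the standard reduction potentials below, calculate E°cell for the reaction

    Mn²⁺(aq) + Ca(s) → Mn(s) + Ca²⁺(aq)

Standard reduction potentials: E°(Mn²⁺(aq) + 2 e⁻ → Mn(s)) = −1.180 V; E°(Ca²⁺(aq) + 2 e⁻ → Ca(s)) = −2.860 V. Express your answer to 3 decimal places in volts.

Mn²⁺(aq) gains electrons, so the Mn²⁺/Mn couple is the cathode; the Ca²⁺/Ca couple is the anode.
E°cell = E°(cathode) − E°(anode) = −1.180 − (−2.860) = +1.680 V.

+1.680 V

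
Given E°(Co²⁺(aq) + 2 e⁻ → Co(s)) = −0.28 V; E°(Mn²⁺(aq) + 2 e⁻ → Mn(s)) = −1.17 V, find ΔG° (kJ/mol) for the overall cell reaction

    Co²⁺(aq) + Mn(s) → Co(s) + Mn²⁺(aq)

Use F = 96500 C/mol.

−172 kJ/mol

In the reaction as written Co²⁺(aq) is reduced, so the Co²⁺/Co couple is the cathode and Mn²⁺/Mn is the anode.
E°cell = −0.28 − (−1.17) = +0.89 V; balancing electrons gives n = 2.
ΔG° = −nFE°cell = −(2)(96500)(+0.89) J/mol = −172 kJ/mol.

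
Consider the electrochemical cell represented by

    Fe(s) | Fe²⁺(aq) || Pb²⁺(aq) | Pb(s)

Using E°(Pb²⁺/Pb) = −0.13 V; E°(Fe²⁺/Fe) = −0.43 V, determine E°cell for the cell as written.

+0.30 V

By convention the left-hand electrode in cell notation is the anode (oxidation) and the right-hand electrode is the cathode (reduction).
E°cell = E°(right) − E°(left) = −0.13 − (−0.43) = +0.30 V.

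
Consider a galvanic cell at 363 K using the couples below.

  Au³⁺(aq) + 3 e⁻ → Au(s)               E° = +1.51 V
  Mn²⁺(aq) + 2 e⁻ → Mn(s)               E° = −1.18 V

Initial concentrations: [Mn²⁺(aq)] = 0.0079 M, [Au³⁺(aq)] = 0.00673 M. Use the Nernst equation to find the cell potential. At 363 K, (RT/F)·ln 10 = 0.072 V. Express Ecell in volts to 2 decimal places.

The Au³⁺/Au couple has the more positive E°, so it is the cathode; Mn²⁺/Mn is the anode.
The standard potential is +1.51 − (−1.18) = +2.69 V and the balanced reaction transfers n = 6 electrons.
Balancing gives 2 Au³⁺(aq) + 3 Mn(s) → 2 Au(s) + 3 Mn²⁺(aq); hence Q = [Mn²⁺(aq)]^3 / [Au³⁺(aq)]^2 = 0.0109 (log Q = −1.963).
E = E° − (0.072/n)·log Q = +2.69 − (0.072/6)(−1.963) = +2.71 V.

+2.71 V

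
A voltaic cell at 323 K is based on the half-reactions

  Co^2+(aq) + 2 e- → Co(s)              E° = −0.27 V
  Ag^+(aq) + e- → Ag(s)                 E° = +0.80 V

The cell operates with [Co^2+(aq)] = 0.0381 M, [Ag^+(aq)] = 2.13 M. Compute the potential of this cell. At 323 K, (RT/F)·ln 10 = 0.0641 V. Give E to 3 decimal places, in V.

+1.137 V

The Ag⁺/Ag couple has the more positive E°, so it is the cathode; Co²⁺/Co is the anode.
E°cell = E°cat − E°an = +0.80 − (−0.27) = +1.07 V; n = 2.
The balanced reaction is 2 Ag^+(aq) + Co(s) → 2 Ag(s) + Co^2+(aq), so Q = [Co^2+(aq)] / [Ag^+(aq)]^2 = 0.0084 and log Q = −2.076.
Applying E = E° − (RT ln10/nF)·log Q gives +1.07 − (0.0641/2)(−2.076) = +1.137 V.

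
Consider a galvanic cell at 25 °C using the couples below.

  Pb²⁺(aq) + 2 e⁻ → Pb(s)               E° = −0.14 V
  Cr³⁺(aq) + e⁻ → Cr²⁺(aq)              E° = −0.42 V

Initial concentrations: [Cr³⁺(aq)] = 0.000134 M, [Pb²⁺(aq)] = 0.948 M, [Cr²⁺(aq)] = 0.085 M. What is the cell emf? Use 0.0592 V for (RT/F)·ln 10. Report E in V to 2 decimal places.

Since E°(Pb²⁺/Pb) > E°(Cr³⁺/Cr²⁺), Pb²⁺/Pb serves as the cathode.
E°cell = −0.14 − (−0.42) = +0.28 V, with n = 2 electrons transferred.
For the overall reaction Pb²⁺(aq) + 2 Cr²⁺(aq) → Pb(s) + 2 Cr³⁺(aq), Q = [Cr³⁺(aq)]^2 / ([Pb²⁺(aq)]·[Cr²⁺(aq)]^2) = 2.62×10^−6, giving log Q = −5.581.
Applying E = E° − (RT ln10/nF)·log Q gives +0.28 − (0.0592/2)(−5.581) = +0.45 V.

+0.45 V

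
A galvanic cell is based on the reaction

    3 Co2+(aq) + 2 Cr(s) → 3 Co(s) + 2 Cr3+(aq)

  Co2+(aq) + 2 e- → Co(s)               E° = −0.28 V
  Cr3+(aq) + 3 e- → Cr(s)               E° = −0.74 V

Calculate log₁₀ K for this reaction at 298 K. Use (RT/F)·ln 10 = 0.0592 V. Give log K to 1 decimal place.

The Co²⁺/Co couple is reduced (cathode); E°cell = −0.28 − (−0.74) = +0.46 V with n = 6.
At equilibrium E = 0, so log K = nE°cell / 0.0592 = (6)(+0.46) / 0.0592 = 46.6.

log K = 46.6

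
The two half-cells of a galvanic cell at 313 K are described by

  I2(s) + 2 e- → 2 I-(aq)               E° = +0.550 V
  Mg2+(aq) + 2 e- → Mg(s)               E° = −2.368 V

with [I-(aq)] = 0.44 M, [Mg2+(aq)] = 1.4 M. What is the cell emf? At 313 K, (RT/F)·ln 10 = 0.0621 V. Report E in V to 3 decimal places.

+2.936 V

Since E°(I₂/I⁻) > E°(Mg²⁺/Mg), I₂/I⁻ serves as the cathode.
E°cell = +0.550 − (−2.368) = +2.918 V, with n = 2 electrons transferred.
For the overall reaction I2(s) + Mg(s) → 2 I-(aq) + Mg2+(aq), Q = [I-(aq)]^2·[Mg2+(aq)] = 0.271, giving log Q = −0.567.
By the Nernst equation, E = +2.918 − (0.0621/2)·(−0.567) = +2.936 V.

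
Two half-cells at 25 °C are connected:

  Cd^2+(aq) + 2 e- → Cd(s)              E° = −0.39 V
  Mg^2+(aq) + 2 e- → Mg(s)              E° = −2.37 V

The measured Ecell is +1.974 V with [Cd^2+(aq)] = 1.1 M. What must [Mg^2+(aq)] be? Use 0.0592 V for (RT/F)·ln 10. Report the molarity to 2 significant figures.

The Cd²⁺/Cd couple has the larger reduction potential, so it is the cathode: E°cell = −0.39 − (−2.37) = +1.98 V and n = 2.
Rearranging E = E° − (0.0592/n)·log Q gives log Q = 2(+1.98 − (+1.974))/0.0592 = 0.203.
For Cd^2+(aq) + Mg(s) → Cd(s) + Mg^2+(aq), the reaction quotient is Q = [Mg^2+(aq)] / [Cd^2+(aq)].
Substituting the known concentrations and solving, log [Mg^2+(aq)] = 0.244 and [Mg^2+(aq)] = 1.8 M.

1.8 M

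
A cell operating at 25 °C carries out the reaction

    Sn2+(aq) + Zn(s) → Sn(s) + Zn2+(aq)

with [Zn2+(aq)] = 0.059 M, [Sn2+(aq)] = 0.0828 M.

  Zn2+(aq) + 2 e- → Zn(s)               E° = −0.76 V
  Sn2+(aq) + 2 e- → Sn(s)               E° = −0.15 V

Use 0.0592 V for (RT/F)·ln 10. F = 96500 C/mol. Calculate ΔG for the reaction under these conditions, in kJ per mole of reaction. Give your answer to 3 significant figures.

With Sn²⁺/Sn reduced at the cathode, E°cell = −0.15 − (−0.76) = +0.61 V and n = 2.
The reaction quotient is [Zn2+(aq)] / [Sn2+(aq)] = 0.713; by Nernst, E = +0.61 − (0.0592/2)(−0.147) = +0.6144 V.
Then ΔG = −nFE = −2 × 96500 × +0.6144 J/mol = −119 kJ/mol.

−119 kJ/mol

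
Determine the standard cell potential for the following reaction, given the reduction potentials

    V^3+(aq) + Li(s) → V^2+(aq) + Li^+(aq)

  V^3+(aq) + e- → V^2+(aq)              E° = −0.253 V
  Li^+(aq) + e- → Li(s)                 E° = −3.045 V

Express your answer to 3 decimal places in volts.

+2.792 V

In the reaction as written, V^3+(aq) is reduced (cathode) and Li^+(aq) is produced by oxidation at the anode.
E°cell = E°(cathode) − E°(anode) = −0.253 − (−3.045) = +2.792 V.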